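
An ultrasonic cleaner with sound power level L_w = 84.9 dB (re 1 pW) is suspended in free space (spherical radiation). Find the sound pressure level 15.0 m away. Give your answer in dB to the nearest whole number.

50 dB

Free-field spherical radiation: L_p = L_w − 10·log₁₀(4π·r²), r = 15.0 m.
4π·r² = 2827 m², 10·log₁₀ of that is 34.514 dB.
L_p = 84.9 − 34.514 = 50.39 dB.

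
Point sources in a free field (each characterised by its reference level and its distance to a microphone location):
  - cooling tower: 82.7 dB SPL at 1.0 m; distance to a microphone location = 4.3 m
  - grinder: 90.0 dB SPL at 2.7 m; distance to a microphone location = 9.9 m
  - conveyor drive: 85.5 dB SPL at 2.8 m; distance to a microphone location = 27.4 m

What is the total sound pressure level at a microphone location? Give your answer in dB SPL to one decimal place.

79.5 dB SPL

First find each source's level at the receiver (point-source: −20·log₁₀(r/r_ref)), then combine on an intensity basis.
cooling tower: 82.7 − 20·log₁₀(4.3/1.0) = 82.7 − 12.67 = 70.03 dB SPL.
grinder: 90.0 − 20·log₁₀(9.9/2.7) = 90.0 − 11.29 = 78.71 dB SPL.
conveyor drive: 85.5 − 20·log₁₀(27.4/2.8) = 85.5 − 19.81 = 65.69 dB SPL.
Σ 10^(L/10) = 8.816e+07 → L_total = 10·log₁₀(8.816e+07) = 79.45 dB SPL.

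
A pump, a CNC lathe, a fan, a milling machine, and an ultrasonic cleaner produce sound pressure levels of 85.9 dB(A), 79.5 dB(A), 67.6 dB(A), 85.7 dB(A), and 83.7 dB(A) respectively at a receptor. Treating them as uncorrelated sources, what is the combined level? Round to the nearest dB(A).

90 dB(A)

For uncorrelated sources the intensities add, so convert each level to linear form, sum, and take 10·log₁₀ of the total.
Σ 10^(L/10) = 10^(85.9/10) + 10^(79.5/10) + 10^(67.6/10) + 10^(85.7/10) + 10^(83.7/10) = 1.090e+09.
L_total = 10·log₁₀(1.090e+09) = 90.37 dB(A).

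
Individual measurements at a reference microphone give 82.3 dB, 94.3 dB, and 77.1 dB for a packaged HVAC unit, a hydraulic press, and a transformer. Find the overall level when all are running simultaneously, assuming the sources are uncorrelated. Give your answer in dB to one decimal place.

94.6 dB

For uncorrelated sources the intensities add, so convert each level to linear form, sum, and take 10·log₁₀ of the total.
Σ 10^(L/10) = 10^(82.3/10) + 10^(94.3/10) + 10^(77.1/10) = 2.913e+09.
L_total = 10·log₁₀(2.913e+09) = 94.64 dB.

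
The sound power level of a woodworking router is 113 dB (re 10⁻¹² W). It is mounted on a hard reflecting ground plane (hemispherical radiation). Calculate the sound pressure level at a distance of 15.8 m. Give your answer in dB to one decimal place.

L_p = L_w − 10·log₁₀(2π·r²) with r = 15.8 m.
2π·r² = 1569 m², 10·log₁₀ of that is 31.955 dB.
L_p = 113 − 31.955 = 81.05 dB.

81.0 dB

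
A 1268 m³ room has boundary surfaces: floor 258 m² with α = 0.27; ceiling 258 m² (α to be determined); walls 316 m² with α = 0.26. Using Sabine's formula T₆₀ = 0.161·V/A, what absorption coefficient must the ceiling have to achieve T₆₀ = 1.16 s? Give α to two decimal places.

A = 0.161·V/T₆₀ = 0.161·1268/1.16 = 175.99 m² sabins.
Absorption from the other surfaces = 258·0.27 + 316·0.26 = 151.82 m², so the ceiling must supply 24.17 m² over 258 m².
α = 24.17/258 = 0.094.

0.09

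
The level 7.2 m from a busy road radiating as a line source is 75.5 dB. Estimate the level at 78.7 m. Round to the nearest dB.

Cylindrical spreading from a line source gives a 10·log₁₀(r₂/r₁) drop.
L₂ = 75.5 − 10·log₁₀(78.7/7.2) = 75.5 − 10.386 = 65.11 dB.

65 dB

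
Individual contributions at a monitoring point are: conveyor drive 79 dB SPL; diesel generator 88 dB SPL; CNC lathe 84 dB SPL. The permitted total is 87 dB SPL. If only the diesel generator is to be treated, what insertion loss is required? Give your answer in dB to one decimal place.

5.7 dB

Everything except the diesel generator sums to 10^(79/10) + 10^(84/10) = 3.306e+08 in linear terms, 85.19 dB SPL.
The limit corresponds to 10^(87/10) = 5.012e+08; subtracting the fixed part leaves 1.706e+08 for the diesel generator, i.e. 82.32 dB SPL.
Required insertion loss = 88 − 82.32 = 5.68 dB.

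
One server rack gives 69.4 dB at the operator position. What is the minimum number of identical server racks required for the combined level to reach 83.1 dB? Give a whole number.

24

Need L₁ + 10·log₁₀ N ≥ 83.1, i.e. log₁₀ N ≥ 1.37.
N ≥ 10^(13.7/10) = 23.442, so N = 24.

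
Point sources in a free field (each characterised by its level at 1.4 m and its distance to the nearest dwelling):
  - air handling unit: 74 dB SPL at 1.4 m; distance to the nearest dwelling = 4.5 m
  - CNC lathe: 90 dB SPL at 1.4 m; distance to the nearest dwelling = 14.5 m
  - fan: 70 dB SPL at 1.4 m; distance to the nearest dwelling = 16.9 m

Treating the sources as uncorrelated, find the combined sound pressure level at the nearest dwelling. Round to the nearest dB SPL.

Apply inverse-square spreading to bring every level to the receiver, then sum 10^(L/10).
air handling unit: 74 − 20·log₁₀(4.5/1.4) = 74 − 10.14 = 63.86 dB SPL.
CNC lathe: 90 − 20·log₁₀(14.5/1.4) = 90 − 20.30 = 69.70 dB SPL.
fan: 70 − 20·log₁₀(16.9/1.4) = 70 − 21.64 = 48.36 dB SPL.
Σ 10^(L/10) = 1.182e+07 → L_total = 10·log₁₀(1.182e+07) = 70.73 dB SPL.

71 dB SPL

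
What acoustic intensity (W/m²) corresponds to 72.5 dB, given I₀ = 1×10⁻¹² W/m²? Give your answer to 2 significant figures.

I = I₀·10^(L/10) = 10⁻¹² × 10^(72.5/10) = 10^(-4.750).

1.8e-05 W/m²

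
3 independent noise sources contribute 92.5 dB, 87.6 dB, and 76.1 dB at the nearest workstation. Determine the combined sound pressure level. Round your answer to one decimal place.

93.8 dB

For uncorrelated sources the intensities add, so convert each level to linear form, sum, and take 10·log₁₀ of the total.
Σ 10^(L/10) = 10^(92.5/10) + 10^(87.6/10) + 10^(76.1/10) = 2.394e+09.
L_total = 10·log₁₀(2.394e+09) = 93.79 dB.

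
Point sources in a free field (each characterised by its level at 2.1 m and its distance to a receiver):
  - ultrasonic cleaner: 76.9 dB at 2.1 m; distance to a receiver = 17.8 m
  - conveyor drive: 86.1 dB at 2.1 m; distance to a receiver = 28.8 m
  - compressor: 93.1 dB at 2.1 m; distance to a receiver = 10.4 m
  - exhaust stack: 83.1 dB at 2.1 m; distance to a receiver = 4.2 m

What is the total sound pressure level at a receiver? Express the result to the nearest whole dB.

First find each source's level at the receiver (point-source: −20·log₁₀(r/r_ref)), then combine on an intensity basis.
ultrasonic cleaner: 76.9 − 20·log₁₀(17.8/2.1) = 76.9 − 18.56 = 58.34 dB.
conveyor drive: 86.1 − 20·log₁₀(28.8/2.1) = 86.1 − 22.74 = 63.36 dB.
compressor: 93.1 − 20·log₁₀(10.4/2.1) = 93.1 − 13.90 = 79.20 dB.
exhaust stack: 83.1 − 20·log₁₀(4.2/2.1) = 83.1 − 6.02 = 77.08 dB.
Σ 10^(L/10) = 1.371e+08 → L_total = 10·log₁₀(1.371e+08) = 81.37 dB.

81 dB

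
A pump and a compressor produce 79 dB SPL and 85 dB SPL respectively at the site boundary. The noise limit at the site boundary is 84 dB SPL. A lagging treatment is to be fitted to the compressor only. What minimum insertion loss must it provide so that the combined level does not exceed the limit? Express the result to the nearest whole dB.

3 dB

Everything except the compressor sums to 10^(79/10) = 7.943e+07 in linear terms, 79.00 dB SPL.
To meet 84 dB SPL overall, the treated compressor may contribute at most 10^(84/10) − 7.943e+07 = 1.718e+08, i.e. 82.35 dB SPL.
So the compressor must be reduced from 85 to 82.35 dB SPL: IL = 2.65 dB.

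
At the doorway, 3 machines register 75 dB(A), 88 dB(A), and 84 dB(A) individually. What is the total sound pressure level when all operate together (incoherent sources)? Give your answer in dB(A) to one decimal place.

For uncorrelated sources the intensities add, so convert each level to linear form, sum, and take 10·log₁₀ of the total.
Σ 10^(L/10) = 10^(75/10) + 10^(88/10) + 10^(84/10) = 9.138e+08.
L_total = 10·log₁₀(9.138e+08) = 89.61 dB(A).

89.6 dB(A)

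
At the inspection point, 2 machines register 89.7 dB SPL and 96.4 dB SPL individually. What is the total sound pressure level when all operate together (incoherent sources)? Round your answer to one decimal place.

97.2 dB SPL

Incoherent sources combine by intensity addition: L_total = 10·log₁₀(Σ 10^(L_i/10)).
Σ 10^(L/10) = 10^(89.7/10) + 10^(96.4/10) = 5.298e+09.
L_total = 10·log₁₀(5.298e+09) = 97.24 dB SPL.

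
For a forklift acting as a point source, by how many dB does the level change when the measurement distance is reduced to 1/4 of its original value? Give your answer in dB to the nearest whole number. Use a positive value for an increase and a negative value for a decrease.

+12 dB

With spherical spreading the level changes by −20·log₁₀(r₂/r₁).
ΔL = −20·log₁₀(0.25) = +12.04 dB.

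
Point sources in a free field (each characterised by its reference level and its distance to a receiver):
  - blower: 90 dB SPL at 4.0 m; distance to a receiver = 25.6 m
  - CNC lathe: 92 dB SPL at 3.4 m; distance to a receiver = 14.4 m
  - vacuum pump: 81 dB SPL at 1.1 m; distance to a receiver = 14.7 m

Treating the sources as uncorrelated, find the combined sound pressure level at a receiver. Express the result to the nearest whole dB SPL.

81 dB SPL

First find each source's level at the receiver (point-source: −20·log₁₀(r/r_ref)), then combine on an intensity basis.
blower: 90 − 20·log₁₀(25.6/4.0) = 90 − 16.12 = 73.88 dB SPL.
CNC lathe: 92 − 20·log₁₀(14.4/3.4) = 92 − 12.54 = 79.46 dB SPL.
vacuum pump: 81 − 20·log₁₀(14.7/1.1) = 81 − 22.52 = 58.48 dB SPL.
Σ 10^(L/10) = 1.135e+08 → L_total = 10·log₁₀(1.135e+08) = 80.55 dB SPL.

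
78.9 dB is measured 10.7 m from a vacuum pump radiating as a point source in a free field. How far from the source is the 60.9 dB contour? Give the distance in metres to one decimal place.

85.0 m

The 18.0 dB drop corresponds to a distance ratio of 10^(18.0/20) for a point source.
r₂ = 10.7·10^((78.9−60.9)/20) = 10.7·10^(18.0/20) = 84.99 m.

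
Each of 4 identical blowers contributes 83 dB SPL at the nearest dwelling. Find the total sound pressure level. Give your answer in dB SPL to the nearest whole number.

N identical incoherent sources raise the level by 10·log₁₀ N.
L_total = 83 + 10·log₁₀(4) = 83 + 6.021 = 89.02 dB SPL.

89 dB SPL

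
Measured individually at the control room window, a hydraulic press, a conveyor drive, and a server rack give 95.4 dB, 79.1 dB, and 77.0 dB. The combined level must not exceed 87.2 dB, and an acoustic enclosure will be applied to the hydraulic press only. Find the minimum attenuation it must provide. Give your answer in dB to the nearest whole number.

9 dB

The untreated sources together contribute 10^(79.1/10) + 10^(77.0/10) = 1.314e+08, i.e. 81.19 dB.
To meet 87.2 dB overall, the treated hydraulic press may contribute at most 10^(87.2/10) − 1.314e+08 = 3.934e+08, i.e. 85.95 dB.
Required insertion loss = 95.4 − 85.95 = 9.45 dB.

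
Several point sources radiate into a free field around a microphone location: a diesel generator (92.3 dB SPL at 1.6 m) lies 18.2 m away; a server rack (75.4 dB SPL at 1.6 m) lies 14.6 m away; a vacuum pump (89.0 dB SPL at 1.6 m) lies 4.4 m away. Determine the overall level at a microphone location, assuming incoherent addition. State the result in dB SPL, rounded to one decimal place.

First find each source's level at the receiver (point-source: −20·log₁₀(r/r_ref)), then combine on an intensity basis.
diesel generator: 92.3 − 20·log₁₀(18.2/1.6) = 92.3 − 21.12 = 71.18 dB SPL.
server rack: 75.4 − 20·log₁₀(14.6/1.6) = 75.4 − 19.20 = 56.20 dB SPL.
vacuum pump: 89.0 − 20·log₁₀(4.4/1.6) = 89.0 − 8.79 = 80.21 dB SPL.
Σ 10^(L/10) = 1.186e+08 → L_total = 10·log₁₀(1.186e+08) = 80.74 dB SPL.

80.7 dB SPL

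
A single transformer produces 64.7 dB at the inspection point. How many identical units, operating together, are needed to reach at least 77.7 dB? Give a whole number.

20

The shortfall is 77.7 − 64.7 = 13.0 dB, and N units add 10·log₁₀ N, so need 10·log₁₀ N ≥ 13.0.
N ≥ 10^(13.0/10) = 19.953, so N = 20.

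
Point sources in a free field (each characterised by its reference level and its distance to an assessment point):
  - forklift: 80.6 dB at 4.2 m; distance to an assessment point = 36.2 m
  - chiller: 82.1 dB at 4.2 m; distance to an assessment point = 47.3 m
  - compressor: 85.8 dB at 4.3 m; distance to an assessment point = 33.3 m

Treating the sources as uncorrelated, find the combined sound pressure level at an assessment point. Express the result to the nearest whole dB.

Apply inverse-square spreading to bring every level to the receiver, then sum 10^(L/10).
forklift: 80.6 − 20·log₁₀(36.2/4.2) = 80.6 − 18.71 = 61.89 dB.
chiller: 82.1 − 20·log₁₀(47.3/4.2) = 82.1 − 21.03 = 61.07 dB.
compressor: 85.8 − 20·log₁₀(33.3/4.3) = 85.8 − 17.78 = 68.02 dB.
Σ 10^(L/10) = 9.164e+06 → L_total = 10·log₁₀(9.164e+06) = 69.62 dB.

70 dB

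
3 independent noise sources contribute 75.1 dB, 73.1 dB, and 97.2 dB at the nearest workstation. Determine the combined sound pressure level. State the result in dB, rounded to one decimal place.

97.2 dB

For uncorrelated sources the intensities add, so convert each level to linear form, sum, and take 10·log₁₀ of the total.
Σ 10^(L/10) = 10^(75.1/10) + 10^(73.1/10) + 10^(97.2/10) = 5.301e+09.
L_total = 10·log₁₀(5.301e+09) = 97.24 dB.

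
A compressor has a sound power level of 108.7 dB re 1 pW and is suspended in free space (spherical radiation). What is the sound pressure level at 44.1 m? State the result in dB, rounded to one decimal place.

Free-field spherical radiation: L_p = L_w − 10·log₁₀(4π·r²), r = 44.1 m.
4π·r² = 2.444e+04 m², 10·log₁₀ of that is 43.881 dB.
L_p = 108.7 − 43.881 = 64.82 dB.

64.8 dB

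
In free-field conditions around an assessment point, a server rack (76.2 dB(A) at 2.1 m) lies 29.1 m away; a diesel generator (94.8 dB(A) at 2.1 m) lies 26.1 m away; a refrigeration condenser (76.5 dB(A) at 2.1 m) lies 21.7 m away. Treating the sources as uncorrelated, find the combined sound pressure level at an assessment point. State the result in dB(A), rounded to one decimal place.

73.1 dB(A)

Propagate each source to the receiver with L = L_ref − 20·log₁₀(r/r_ref), then add intensities.
server rack: 76.2 − 20·log₁₀(29.1/2.1) = 76.2 − 22.83 = 53.37 dB(A).
diesel generator: 94.8 − 20·log₁₀(26.1/2.1) = 94.8 − 21.89 = 72.91 dB(A).
refrigeration condenser: 76.5 − 20·log₁₀(21.7/2.1) = 76.5 − 20.28 = 56.22 dB(A).
Σ 10^(L/10) = 2.019e+07 → L_total = 10·log₁₀(2.019e+07) = 73.05 dB(A).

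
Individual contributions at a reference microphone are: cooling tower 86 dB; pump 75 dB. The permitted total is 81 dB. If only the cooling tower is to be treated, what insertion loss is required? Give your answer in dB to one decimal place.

6.3 dB

The untreated sources together contribute 10^(75/10) = 3.162e+07, i.e. 75.00 dB.
To meet 81 dB overall, the treated cooling tower may contribute at most 10^(81/10) − 3.162e+07 = 9.427e+07, i.e. 79.74 dB.
So the cooling tower must be reduced from 86 to 79.74 dB: IL = 6.26 dB.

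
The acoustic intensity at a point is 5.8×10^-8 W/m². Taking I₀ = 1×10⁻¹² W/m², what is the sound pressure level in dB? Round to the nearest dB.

48 dB

I/I₀ = 5.8×10^-8/10⁻¹² = 5.8×10^4, and L = 10·log₁₀(I/I₀).
L = 10·(0.7634 + 4) = 47.63 dB.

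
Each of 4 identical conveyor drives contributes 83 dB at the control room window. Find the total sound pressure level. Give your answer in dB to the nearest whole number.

89 dB

N identical incoherent sources raise the level by 10·log₁₀ N.
L_total = 83 + 10·log₁₀(4) = 83 + 6.021 = 89.02 dB.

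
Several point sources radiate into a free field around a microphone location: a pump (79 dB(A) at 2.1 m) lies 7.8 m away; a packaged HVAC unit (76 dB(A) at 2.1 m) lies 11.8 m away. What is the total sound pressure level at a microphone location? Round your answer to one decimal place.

Propagate each source to the receiver with L = L_ref − 20·log₁₀(r/r_ref), then add intensities.
pump: 79 − 20·log₁₀(7.8/2.1) = 79 − 11.40 = 67.60 dB(A).
packaged HVAC unit: 76 − 20·log₁₀(11.8/2.1) = 76 − 14.99 = 61.01 dB(A).
Σ 10^(L/10) = 7.019e+06 → L_total = 10·log₁₀(7.019e+06) = 68.46 dB(A).

68.5 dB(A)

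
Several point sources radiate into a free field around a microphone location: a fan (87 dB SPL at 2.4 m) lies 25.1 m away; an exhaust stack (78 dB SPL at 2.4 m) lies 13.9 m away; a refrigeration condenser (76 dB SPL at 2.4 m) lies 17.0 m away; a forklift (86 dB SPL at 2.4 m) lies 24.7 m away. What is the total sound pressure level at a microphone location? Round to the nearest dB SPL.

First find each source's level at the receiver (point-source: −20·log₁₀(r/r_ref)), then combine on an intensity basis.
fan: 87 − 20·log₁₀(25.1/2.4) = 87 − 20.39 = 66.61 dB SPL.
exhaust stack: 78 − 20·log₁₀(13.9/2.4) = 78 − 15.26 = 62.74 dB SPL.
refrigeration condenser: 76 − 20·log₁₀(17.0/2.4) = 76 − 17.00 = 59.00 dB SPL.
forklift: 86 − 20·log₁₀(24.7/2.4) = 86 − 20.25 = 65.75 dB SPL.
Σ 10^(L/10) = 1.102e+07 → L_total = 10·log₁₀(1.102e+07) = 70.42 dB SPL.

70 dB SPL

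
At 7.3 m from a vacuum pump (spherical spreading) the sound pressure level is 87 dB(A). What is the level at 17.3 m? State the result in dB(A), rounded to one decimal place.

79.5 dB(A)

Point-source attenuation: ΔL = 20·log₁₀(r₂/r₁) = 20·log₁₀(17.3/7.3) = 7.494 dB.
L₂ = 87 − 20·log₁₀(17.3/7.3) = 87 − 7.494 = 79.51 dB(A).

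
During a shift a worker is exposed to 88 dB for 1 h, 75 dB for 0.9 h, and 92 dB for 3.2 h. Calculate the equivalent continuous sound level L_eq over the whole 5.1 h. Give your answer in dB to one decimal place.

90.5 dB

Weight each interval's intensity by its duration and average over T = 5.1 h:
Σ tᵢ·10^(Lᵢ/10) = 1·10^(88/10) + 0.9·10^(75/10) + 3.2·10^(92/10) = 5.731e+09.
L_eq = 10·log₁₀(5.731e+09/5.1) = 90.51 dB.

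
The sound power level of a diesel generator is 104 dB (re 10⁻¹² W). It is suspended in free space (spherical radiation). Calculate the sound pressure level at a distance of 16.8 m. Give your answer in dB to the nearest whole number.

69 dB

L_p = L_w − 10·log₁₀(4π·r²) with r = 16.8 m.
4π·r² = 3547 m², 10·log₁₀ of that is 35.498 dB.
L_p = 104 − 35.498 = 68.50 dB.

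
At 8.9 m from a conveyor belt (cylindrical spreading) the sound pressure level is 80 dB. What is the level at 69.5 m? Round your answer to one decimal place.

Line-source attenuation: ΔL = 10·log₁₀(r₂/r₁) = 10·log₁₀(69.5/8.9) = 8.926 dB.
L₂ = 80 − 10·log₁₀(69.5/8.9) = 80 − 8.926 = 71.07 dB.

71.1 dB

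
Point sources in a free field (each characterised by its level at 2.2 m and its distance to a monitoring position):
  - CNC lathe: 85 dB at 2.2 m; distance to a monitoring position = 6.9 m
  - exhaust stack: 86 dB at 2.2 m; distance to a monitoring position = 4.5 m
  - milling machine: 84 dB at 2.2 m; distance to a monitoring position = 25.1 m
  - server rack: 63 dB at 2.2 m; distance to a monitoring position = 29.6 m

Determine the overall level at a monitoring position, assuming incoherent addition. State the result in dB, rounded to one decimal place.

81.1 dB

Apply inverse-square spreading to bring every level to the receiver, then sum 10^(L/10).
CNC lathe: 85 − 20·log₁₀(6.9/2.2) = 85 − 9.93 = 75.07 dB.
exhaust stack: 86 − 20·log₁₀(4.5/2.2) = 86 − 6.22 = 79.78 dB.
milling machine: 84 − 20·log₁₀(25.1/2.2) = 84 − 21.15 = 62.85 dB.
server rack: 63 − 20·log₁₀(29.6/2.2) = 63 − 22.58 = 40.42 dB.
Σ 10^(L/10) = 1.292e+08 → L_total = 10·log₁₀(1.292e+08) = 81.11 dB.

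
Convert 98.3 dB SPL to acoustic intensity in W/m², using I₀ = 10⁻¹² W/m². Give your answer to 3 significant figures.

I = I₀·10^(L/10) = 10⁻¹² × 10^(98.3/10) = 10^(-2.170).

0.00676 W/m²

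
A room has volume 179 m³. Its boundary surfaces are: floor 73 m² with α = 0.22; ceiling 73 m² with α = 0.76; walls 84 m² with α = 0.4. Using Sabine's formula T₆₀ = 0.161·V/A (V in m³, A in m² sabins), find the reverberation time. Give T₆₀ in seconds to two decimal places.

0.27 s

Summing Sᵢαᵢ: 73·0.22 + 73·0.76 + 84·0.4 = 105.14 m².
T₆₀ = 0.161·V/A = 0.161·179/105.14 = 0.274 s.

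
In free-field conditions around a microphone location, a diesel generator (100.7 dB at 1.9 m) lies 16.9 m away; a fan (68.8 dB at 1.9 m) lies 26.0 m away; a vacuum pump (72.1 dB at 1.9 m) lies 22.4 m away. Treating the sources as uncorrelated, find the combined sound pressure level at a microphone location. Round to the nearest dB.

Apply inverse-square spreading to bring every level to the receiver, then sum 10^(L/10).
diesel generator: 100.7 − 20·log₁₀(16.9/1.9) = 100.7 − 18.98 = 81.72 dB.
fan: 68.8 − 20·log₁₀(26.0/1.9) = 68.8 − 22.72 = 46.08 dB.
vacuum pump: 72.1 − 20·log₁₀(22.4/1.9) = 72.1 − 21.43 = 50.67 dB.
Σ 10^(L/10) = 1.487e+08 → L_total = 10·log₁₀(1.487e+08) = 81.72 dB.

82 dB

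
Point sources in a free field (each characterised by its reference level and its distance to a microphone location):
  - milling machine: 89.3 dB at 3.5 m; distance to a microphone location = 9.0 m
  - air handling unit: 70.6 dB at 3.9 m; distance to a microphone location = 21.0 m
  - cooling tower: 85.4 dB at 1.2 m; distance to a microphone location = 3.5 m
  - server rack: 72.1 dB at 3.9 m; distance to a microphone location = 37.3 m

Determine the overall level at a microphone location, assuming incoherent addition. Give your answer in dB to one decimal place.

82.3 dB

Apply inverse-square spreading to bring every level to the receiver, then sum 10^(L/10).
milling machine: 89.3 − 20·log₁₀(9.0/3.5) = 89.3 − 8.20 = 81.10 dB.
air handling unit: 70.6 − 20·log₁₀(21.0/3.9) = 70.6 − 14.62 = 55.98 dB.
cooling tower: 85.4 − 20·log₁₀(3.5/1.2) = 85.4 − 9.30 = 76.10 dB.
server rack: 72.1 − 20·log₁₀(37.3/3.9) = 72.1 − 19.61 = 52.49 dB.
Σ 10^(L/10) = 1.701e+08 → L_total = 10·log₁₀(1.701e+08) = 82.31 dB.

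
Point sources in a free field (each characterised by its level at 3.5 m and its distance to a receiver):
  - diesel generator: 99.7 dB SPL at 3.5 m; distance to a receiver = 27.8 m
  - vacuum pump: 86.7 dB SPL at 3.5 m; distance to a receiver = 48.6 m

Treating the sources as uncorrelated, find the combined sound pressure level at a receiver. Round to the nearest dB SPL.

82 dB SPL

First find each source's level at the receiver (point-source: −20·log₁₀(r/r_ref)), then combine on an intensity basis.
diesel generator: 99.7 − 20·log₁₀(27.8/3.5) = 99.7 − 18.00 = 81.70 dB SPL.
vacuum pump: 86.7 − 20·log₁₀(48.6/3.5) = 86.7 − 22.85 = 63.85 dB SPL.
Σ 10^(L/10) = 1.504e+08 → L_total = 10·log₁₀(1.504e+08) = 81.77 dB SPL.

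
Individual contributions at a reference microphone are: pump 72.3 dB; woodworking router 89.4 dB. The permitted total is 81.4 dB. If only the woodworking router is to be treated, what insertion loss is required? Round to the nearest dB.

9 dB

Everything except the woodworking router sums to 10^(72.3/10) = 1.698e+07 in linear terms, 72.30 dB.
To meet 81.4 dB overall, the treated woodworking router may contribute at most 10^(81.4/10) − 1.698e+07 = 1.211e+08, i.e. 80.83 dB.
Required insertion loss = 89.4 − 80.83 = 8.57 dB.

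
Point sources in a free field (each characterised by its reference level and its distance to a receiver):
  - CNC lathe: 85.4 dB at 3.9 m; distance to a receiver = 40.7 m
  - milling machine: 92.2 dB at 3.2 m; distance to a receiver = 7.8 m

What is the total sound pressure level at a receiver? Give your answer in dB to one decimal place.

84.5 dB

Propagate each source to the receiver with L = L_ref − 20·log₁₀(r/r_ref), then add intensities.
CNC lathe: 85.4 − 20·log₁₀(40.7/3.9) = 85.4 − 20.37 = 65.03 dB.
milling machine: 92.2 − 20·log₁₀(7.8/3.2) = 92.2 − 7.74 = 84.46 dB.
Σ 10^(L/10) = 2.825e+08 → L_total = 10·log₁₀(2.825e+08) = 84.51 dB.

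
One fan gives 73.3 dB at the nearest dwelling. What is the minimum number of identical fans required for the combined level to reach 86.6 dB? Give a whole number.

22

The shortfall is 86.6 − 73.3 = 13.3 dB, and N units add 10·log₁₀ N, so need 10·log₁₀ N ≥ 13.3.
N ≥ 10^(13.3/10) = 21.380, so N = 22.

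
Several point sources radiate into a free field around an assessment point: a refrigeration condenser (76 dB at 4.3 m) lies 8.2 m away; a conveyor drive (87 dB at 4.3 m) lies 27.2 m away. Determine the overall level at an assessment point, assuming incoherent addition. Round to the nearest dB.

74 dB

First find each source's level at the receiver (point-source: −20·log₁₀(r/r_ref)), then combine on an intensity basis.
refrigeration condenser: 76 − 20·log₁₀(8.2/4.3) = 76 − 5.61 = 70.39 dB.
conveyor drive: 87 − 20·log₁₀(27.2/4.3) = 87 − 16.02 = 70.98 dB.
Σ 10^(L/10) = 2.347e+07 → L_total = 10·log₁₀(2.347e+07) = 73.71 dB.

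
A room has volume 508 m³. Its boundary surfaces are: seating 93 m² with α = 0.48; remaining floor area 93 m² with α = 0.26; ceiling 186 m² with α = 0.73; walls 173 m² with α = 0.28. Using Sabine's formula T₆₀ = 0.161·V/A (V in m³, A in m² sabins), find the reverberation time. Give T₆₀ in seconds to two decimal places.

Summing Sᵢαᵢ: 93·0.48 + 93·0.26 + 186·0.73 + 173·0.28 = 253.04 m².
T₆₀ = 0.161 × 508 / 253.04 = 0.323 s.

0.32 s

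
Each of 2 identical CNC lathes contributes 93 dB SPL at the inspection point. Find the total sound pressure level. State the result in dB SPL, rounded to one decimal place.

96.0 dB SPL

L_total = L₁ + 10·log₁₀ N for N identical incoherent sources.
L_total = 93 + 10·log₁₀(2) = 93 + 3.010 = 96.01 dB SPL.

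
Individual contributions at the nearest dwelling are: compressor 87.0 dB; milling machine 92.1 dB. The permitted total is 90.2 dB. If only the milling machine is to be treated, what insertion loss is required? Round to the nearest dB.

Everything except the milling machine sums to 10^(87.0/10) = 5.012e+08 in linear terms, 87.00 dB.
The limit corresponds to 10^(90.2/10) = 1.047e+09; subtracting the fixed part leaves 5.459e+08 for the milling machine, i.e. 87.37 dB.
Required insertion loss = 92.1 − 87.37 = 4.73 dB.

5 dB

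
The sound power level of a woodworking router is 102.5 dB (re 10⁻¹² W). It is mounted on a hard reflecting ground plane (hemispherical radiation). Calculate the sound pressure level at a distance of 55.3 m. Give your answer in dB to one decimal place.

59.7 dB

The power spreads over a hemisphere of area 2π·r², so L_p = L_w − 10·log₁₀(2π·r²).
2π·r² = 1.921e+04 m², 10·log₁₀ of that is 42.836 dB.
L_p = 102.5 − 42.836 = 59.66 dB.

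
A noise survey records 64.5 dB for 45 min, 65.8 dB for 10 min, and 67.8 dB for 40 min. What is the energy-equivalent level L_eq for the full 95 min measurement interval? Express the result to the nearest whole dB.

66 dB

The energy average is taken in the linear domain: L_eq = 10·log₁₀[(Σ tᵢ·10^(Lᵢ/10))/T], T = 95 min.
Σ tᵢ·10^(Lᵢ/10) = 45·10^(64.5/10) + 10·10^(65.8/10) + 40·10^(67.8/10) = 4.059e+08.
L_eq = 10·log₁₀(4.059e+08/95) = 66.31 dB.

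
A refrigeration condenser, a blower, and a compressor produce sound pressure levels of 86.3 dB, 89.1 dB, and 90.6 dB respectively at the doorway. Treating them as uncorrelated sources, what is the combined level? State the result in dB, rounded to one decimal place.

93.8 dB

Incoherent sources combine by intensity addition: L_total = 10·log₁₀(Σ 10^(L_i/10)).
Σ 10^(L/10) = 10^(86.3/10) + 10^(89.1/10) + 10^(90.6/10) = 2.388e+09.
L_total = 10·log₁₀(2.388e+09) = 93.78 dB.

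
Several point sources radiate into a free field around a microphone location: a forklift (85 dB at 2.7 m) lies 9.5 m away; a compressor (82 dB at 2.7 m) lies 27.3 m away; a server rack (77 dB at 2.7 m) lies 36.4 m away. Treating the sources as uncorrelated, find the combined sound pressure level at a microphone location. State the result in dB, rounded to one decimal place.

First find each source's level at the receiver (point-source: −20·log₁₀(r/r_ref)), then combine on an intensity basis.
forklift: 85 − 20·log₁₀(9.5/2.7) = 85 − 10.93 = 74.07 dB.
compressor: 82 − 20·log₁₀(27.3/2.7) = 82 − 20.10 = 61.90 dB.
server rack: 77 − 20·log₁₀(36.4/2.7) = 77 − 22.59 = 54.41 dB.
Σ 10^(L/10) = 2.737e+07 → L_total = 10·log₁₀(2.737e+07) = 74.37 dB.

74.4 dB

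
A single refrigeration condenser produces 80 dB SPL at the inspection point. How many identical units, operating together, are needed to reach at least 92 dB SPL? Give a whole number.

The shortfall is 92 − 80 = 12.0 dB, and N units add 10·log₁₀ N, so need 10·log₁₀ N ≥ 12.0.
N ≥ 10^(12.0/10) = 15.849, so N = 16.

16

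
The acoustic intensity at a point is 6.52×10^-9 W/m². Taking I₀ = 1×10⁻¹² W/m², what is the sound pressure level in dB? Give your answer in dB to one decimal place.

I/I₀ = 6.52×10^-9/10⁻¹² = 6.52×10^3, and L = 10·log₁₀(I/I₀).
L = 10·(0.8142 + 3) = 38.14 dB.

38.1 dB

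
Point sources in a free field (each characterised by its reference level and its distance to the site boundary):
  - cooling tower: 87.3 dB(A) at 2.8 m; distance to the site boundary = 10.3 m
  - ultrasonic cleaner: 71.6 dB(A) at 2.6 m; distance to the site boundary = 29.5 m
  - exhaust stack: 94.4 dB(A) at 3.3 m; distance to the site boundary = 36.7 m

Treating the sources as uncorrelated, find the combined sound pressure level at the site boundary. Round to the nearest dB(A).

Propagate each source to the receiver with L = L_ref − 20·log₁₀(r/r_ref), then add intensities.
cooling tower: 87.3 − 20·log₁₀(10.3/2.8) = 87.3 − 11.31 = 75.99 dB(A).
ultrasonic cleaner: 71.6 − 20·log₁₀(29.5/2.6) = 71.6 − 21.10 = 50.50 dB(A).
exhaust stack: 94.4 − 20·log₁₀(36.7/3.3) = 94.4 − 20.92 = 73.48 dB(A).
Σ 10^(L/10) = 6.207e+07 → L_total = 10·log₁₀(6.207e+07) = 77.93 dB(A).

78 dB(A)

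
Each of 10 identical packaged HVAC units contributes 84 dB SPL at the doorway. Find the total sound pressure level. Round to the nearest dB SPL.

L_total = L₁ + 10·log₁₀ N for N identical incoherent sources.
L_total = 84 + 10·log₁₀(10) = 84 + 10.000 = 94.00 dB SPL.

94 dB SPL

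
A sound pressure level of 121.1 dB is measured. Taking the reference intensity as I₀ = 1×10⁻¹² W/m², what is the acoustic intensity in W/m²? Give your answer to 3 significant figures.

1.29 W/m²

I = I₀·10^(L/10) = 10⁻¹² × 10^(121.1/10) = 10^(0.110).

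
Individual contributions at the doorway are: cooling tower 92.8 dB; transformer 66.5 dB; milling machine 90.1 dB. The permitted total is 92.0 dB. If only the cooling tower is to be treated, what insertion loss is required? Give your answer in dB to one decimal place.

Fixed contribution from the other sources: Σ 10^(L/10) = 10^(66.5/10) + 10^(90.1/10) = 1.028e+09 (90.12 dB).
The limit corresponds to 10^(92.0/10) = 1.585e+09; subtracting the fixed part leaves 5.571e+08 for the cooling tower, i.e. 87.46 dB.
Required insertion loss = 92.8 − 87.46 = 5.34 dB.

5.3 dB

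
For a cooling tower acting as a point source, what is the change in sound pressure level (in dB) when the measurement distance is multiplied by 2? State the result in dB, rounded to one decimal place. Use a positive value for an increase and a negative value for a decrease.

-6.0 dB

A point source loses 6 dB per doubling of distance; generally ΔL = −20·log₁₀(r₂/r₁).
ΔL = −20·log₁₀(2) = -6.02 dB.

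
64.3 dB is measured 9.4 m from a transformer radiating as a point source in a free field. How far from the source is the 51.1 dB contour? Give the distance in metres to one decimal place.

43.0 m

Point-source spreading drops the level by 20·log₁₀(r₂/r₁); inverting, r₂/r₁ = 10^(ΔL/20).
r₂ = 9.4·10^((64.3−51.1)/20) = 9.4·10^(13.2/20) = 42.97 m.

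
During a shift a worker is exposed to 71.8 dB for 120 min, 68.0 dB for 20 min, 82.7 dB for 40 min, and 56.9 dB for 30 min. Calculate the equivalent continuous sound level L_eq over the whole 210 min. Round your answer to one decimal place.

Weight each interval's intensity by its duration and average over T = 210 min:
Σ tᵢ·10^(Lᵢ/10) = 120·10^(71.8/10) + 20·10^(68.0/10) + 40·10^(82.7/10) + 30·10^(56.9/10) = 9.406e+09.
L_eq = 10·log₁₀(9.406e+09/210) = 76.51 dB.

76.5 dB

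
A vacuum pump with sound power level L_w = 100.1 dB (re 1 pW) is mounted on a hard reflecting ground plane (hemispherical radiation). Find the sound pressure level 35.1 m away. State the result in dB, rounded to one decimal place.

The power spreads over a hemisphere of area 2π·r², so L_p = L_w − 10·log₁₀(2π·r²).
2π·r² = 7741 m², 10·log₁₀ of that is 38.888 dB.
L_p = 100.1 − 38.888 = 61.21 dB.

61.2 dB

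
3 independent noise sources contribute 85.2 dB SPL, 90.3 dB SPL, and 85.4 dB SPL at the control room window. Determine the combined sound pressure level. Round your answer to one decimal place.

For uncorrelated sources the intensities add, so convert each level to linear form, sum, and take 10·log₁₀ of the total.
Σ 10^(L/10) = 10^(85.2/10) + 10^(90.3/10) + 10^(85.4/10) = 1.749e+09.
L_total = 10·log₁₀(1.749e+09) = 92.43 dB SPL.

92.4 dB SPL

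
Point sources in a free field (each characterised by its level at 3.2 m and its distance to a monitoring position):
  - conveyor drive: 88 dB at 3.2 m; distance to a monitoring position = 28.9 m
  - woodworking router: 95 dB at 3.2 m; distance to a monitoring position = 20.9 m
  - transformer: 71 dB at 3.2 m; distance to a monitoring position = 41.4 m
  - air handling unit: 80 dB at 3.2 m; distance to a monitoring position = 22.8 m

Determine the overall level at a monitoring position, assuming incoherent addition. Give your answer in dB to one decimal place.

Apply inverse-square spreading to bring every level to the receiver, then sum 10^(L/10).
conveyor drive: 88 − 20·log₁₀(28.9/3.2) = 88 − 19.11 = 68.89 dB.
woodworking router: 95 − 20·log₁₀(20.9/3.2) = 95 − 16.30 = 78.70 dB.
transformer: 71 − 20·log₁₀(41.4/3.2) = 71 − 22.24 = 48.76 dB.
air handling unit: 80 − 20·log₁₀(22.8/3.2) = 80 − 17.06 = 62.94 dB.
Σ 10^(L/10) = 8.391e+07 → L_total = 10·log₁₀(8.391e+07) = 79.24 dB.

79.2 dB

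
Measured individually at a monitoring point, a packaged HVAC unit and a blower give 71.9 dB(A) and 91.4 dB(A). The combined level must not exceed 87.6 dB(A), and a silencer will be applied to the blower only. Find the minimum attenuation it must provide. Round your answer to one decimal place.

3.9 dB

Fixed contribution from the other source: Σ 10^(L/10) = 10^(71.9/10) = 1.549e+07 (71.90 dB(A)).
To meet 87.6 dB(A) overall, the treated blower may contribute at most 10^(87.6/10) − 1.549e+07 = 5.600e+08, i.e. 87.48 dB(A).
So the blower must be reduced from 91.4 to 87.48 dB(A): IL = 3.92 dB.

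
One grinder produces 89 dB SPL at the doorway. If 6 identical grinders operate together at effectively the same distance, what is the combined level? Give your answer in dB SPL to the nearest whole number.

N identical incoherent sources raise the level by 10·log₁₀ N.
L_total = 89 + 10·log₁₀(6) = 89 + 7.782 = 96.78 dB SPL.

97 dB SPL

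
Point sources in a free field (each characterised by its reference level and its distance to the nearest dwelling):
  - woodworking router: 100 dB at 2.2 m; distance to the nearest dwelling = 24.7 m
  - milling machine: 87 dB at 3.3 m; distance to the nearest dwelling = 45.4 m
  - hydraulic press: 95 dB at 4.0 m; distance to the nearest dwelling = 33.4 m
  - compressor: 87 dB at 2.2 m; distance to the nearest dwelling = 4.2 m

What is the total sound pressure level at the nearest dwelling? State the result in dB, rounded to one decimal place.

84.2 dB

Propagate each source to the receiver with L = L_ref − 20·log₁₀(r/r_ref), then add intensities.
woodworking router: 100 − 20·log₁₀(24.7/2.2) = 100 − 21.01 = 78.99 dB.
milling machine: 87 − 20·log₁₀(45.4/3.3) = 87 − 22.77 = 64.23 dB.
hydraulic press: 95 − 20·log₁₀(33.4/4.0) = 95 − 18.43 = 76.57 dB.
compressor: 87 − 20·log₁₀(4.2/2.2) = 87 − 5.62 = 81.38 dB.
Σ 10^(L/10) = 2.648e+08 → L_total = 10·log₁₀(2.648e+08) = 84.23 dB.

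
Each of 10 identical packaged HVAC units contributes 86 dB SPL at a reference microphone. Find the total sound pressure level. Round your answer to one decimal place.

96.0 dB SPL

L_total = L₁ + 10·log₁₀ N for N identical incoherent sources.
L_total = 86 + 10·log₁₀(10) = 86 + 10.000 = 96.00 dB SPL.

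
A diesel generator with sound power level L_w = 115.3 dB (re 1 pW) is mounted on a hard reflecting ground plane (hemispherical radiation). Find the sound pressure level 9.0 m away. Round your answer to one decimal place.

88.2 dB

Free-field hemispherical radiation: L_p = L_w − 10·log₁₀(2π·r²), r = 9.0 m.
2π·r² = 508.9 m², 10·log₁₀ of that is 27.067 dB.
L_p = 115.3 − 27.067 = 88.23 dB.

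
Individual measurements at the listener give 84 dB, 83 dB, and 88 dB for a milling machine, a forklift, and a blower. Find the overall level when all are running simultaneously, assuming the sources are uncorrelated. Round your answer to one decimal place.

90.3 dB

Incoherent sources combine by intensity addition: L_total = 10·log₁₀(Σ 10^(L_i/10)).
Σ 10^(L/10) = 10^(84/10) + 10^(83/10) + 10^(88/10) = 1.082e+09.
L_total = 10·log₁₀(1.082e+09) = 90.34 dB.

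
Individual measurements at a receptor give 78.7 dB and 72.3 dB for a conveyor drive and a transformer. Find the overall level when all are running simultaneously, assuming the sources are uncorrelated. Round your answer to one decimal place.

Incoherent sources combine by intensity addition: L_total = 10·log₁₀(Σ 10^(L_i/10)).
Σ 10^(L/10) = 10^(78.7/10) + 10^(72.3/10) = 9.111e+07.
L_total = 10·log₁₀(9.111e+07) = 79.60 dB.

79.6 dB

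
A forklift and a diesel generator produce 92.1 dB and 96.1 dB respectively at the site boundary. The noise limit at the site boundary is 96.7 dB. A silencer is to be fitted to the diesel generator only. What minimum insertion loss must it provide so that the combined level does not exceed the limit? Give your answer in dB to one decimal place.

1.2 dB

Everything except the diesel generator sums to 10^(92.1/10) = 1.622e+09 in linear terms, 92.10 dB.
To meet 96.7 dB overall, the treated diesel generator may contribute at most 10^(96.7/10) − 1.622e+09 = 3.056e+09, i.e. 94.85 dB.
Required insertion loss = 96.1 − 94.85 = 1.25 dB.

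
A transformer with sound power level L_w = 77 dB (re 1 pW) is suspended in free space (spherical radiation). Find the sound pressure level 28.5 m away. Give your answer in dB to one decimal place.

36.9 dB

Free-field spherical radiation: L_p = L_w − 10·log₁₀(4π·r²), r = 28.5 m.
4π·r² = 1.021e+04 m², 10·log₁₀ of that is 40.089 dB.
L_p = 77 − 40.089 = 36.91 dB.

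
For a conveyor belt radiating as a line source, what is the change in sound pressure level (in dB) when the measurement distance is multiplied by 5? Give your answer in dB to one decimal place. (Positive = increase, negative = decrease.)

-7.0 dB

A line source loses 3 dB per doubling of distance; generally ΔL = −10·log₁₀(r₂/r₁).
ΔL = −10·log₁₀(5) = -6.99 dB.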